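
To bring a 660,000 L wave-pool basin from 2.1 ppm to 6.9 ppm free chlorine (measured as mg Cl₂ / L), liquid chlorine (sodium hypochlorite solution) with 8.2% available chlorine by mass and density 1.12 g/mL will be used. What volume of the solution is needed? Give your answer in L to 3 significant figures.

Chlorine deficit: 6.9 − 2.1 = 4.8 ppm = 4.8 mg/L as Cl₂.
Cl₂ equivalent needed: 4.8 mg/L × 660,000 L = 3,168,000 mg = 3168 g.
Product at 8.2% available chlorine: 3168 / 0.082 = 38,630 g.
Volume at density 1.12 g/mL: 38,630 g ÷ 1.12 g/mL = 34,490 mL.

34.5 L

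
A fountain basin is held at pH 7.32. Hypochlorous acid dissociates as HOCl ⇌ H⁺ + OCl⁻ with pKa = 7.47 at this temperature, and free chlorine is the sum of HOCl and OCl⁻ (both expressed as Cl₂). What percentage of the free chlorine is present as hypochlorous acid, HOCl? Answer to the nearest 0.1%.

58.5%

[OCl⁻]/[HOCl] = 10^(pH − pKa) = 10^(7.32 − 7.47) = 10^-0.15 = 0.7079.
Fraction as HOCl = 1 / (1 + 0.7079) = 0.5855.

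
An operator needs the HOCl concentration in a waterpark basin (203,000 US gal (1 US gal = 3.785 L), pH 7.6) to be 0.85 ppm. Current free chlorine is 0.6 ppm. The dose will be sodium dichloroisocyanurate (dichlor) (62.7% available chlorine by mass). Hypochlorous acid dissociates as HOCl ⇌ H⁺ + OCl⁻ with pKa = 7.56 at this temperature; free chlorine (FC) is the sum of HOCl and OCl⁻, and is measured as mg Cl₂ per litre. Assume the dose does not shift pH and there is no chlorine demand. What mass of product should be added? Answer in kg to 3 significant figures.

1.45 kg

Volume: 203,000 US gal × 3.785 L/gal = 768,355 L.
[OCl⁻]/[HOCl] = 10^(pH − pKa) = 10^(7.6 − 7.56) = 1.096; fraction as HOCl = 1/(1 + 1.096) = 0.477.
Free chlorine required for 0.85 ppm HOCl: 0.85 / 0.477 = 1.782 ppm.
FC to add: 1.782 − 0.6 = 1.182 mg/L as Cl₂.
Cl₂ equivalent: 1.182 mg/L × 768,355 L = 908.2 g.
Product at 62.7% available Cl: 908.2 / 0.627 = 1448 g.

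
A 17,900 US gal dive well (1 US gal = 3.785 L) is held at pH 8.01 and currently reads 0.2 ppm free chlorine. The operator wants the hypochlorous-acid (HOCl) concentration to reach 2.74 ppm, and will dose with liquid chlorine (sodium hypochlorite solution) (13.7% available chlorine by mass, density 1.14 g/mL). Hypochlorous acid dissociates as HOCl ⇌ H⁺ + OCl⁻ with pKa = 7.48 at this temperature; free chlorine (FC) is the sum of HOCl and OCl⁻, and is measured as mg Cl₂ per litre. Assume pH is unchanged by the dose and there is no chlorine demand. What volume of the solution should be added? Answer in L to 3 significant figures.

Volume: 17,900 US gal × 3.785 L/gal = 67,752 L.
[OCl⁻]/[HOCl] = 10^(pH − pKa) = 10^(8.01 − 7.48) = 3.388; fraction as HOCl = 1/(1 + 3.388) = 0.2279.
Free chlorine required for 2.74 ppm HOCl: 2.74 / 0.2279 = 12.02 ppm.
FC to add: 12.02 − 0.2 = 11.82 mg/L as Cl₂.
Cl₂ equivalent: 11.82 mg/L × 67,752 L = 801.1 g.
Product at 13.7% available Cl: 801.1 / 0.137 = 5848 g.
Volume: 5848 g ÷ 1.14 g/mL = 5129 mL.

5.13 L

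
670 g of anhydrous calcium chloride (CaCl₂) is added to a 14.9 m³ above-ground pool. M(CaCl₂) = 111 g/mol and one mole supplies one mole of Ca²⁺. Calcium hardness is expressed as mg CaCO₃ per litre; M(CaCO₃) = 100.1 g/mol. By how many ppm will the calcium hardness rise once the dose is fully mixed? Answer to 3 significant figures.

40.6 ppm

Volume: 14.9 m³ = 14,900 L.
Moles of Ca²⁺: 670 g ÷ 111 g/mol = 6.036 mol.
As CaCO₃: 6.036 mol × 100.1 g/mol = 604.2 g.
Rise: 604.2 g / 14,900 L × 1000 = 40.55 mg/L.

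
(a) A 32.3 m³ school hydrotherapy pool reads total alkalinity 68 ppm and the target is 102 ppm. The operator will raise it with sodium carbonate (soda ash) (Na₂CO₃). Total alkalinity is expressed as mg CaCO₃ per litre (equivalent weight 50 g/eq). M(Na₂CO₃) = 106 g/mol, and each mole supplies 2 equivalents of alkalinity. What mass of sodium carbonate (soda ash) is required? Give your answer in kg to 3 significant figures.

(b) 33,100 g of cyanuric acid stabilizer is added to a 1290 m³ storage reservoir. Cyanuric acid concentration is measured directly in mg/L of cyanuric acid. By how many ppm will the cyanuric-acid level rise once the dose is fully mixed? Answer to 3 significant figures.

(a) Volume: 32.3 m³ = 32,300 L.
(a) Alkalinity to add: (102 − 68) = 34 mg/L as CaCO₃ × 32,300 L = 1098 g as CaCO₃.
(a) Equivalents: 1098 g ÷ 50 g/eq = 21.96 eq.
(a) Each mole of Na₂CO₃ supplies 2 eq, so 21.96 / 2 = 10.98 mol.
(a) Mass: 10.98 mol × 106 g/mol = 1164 g.

(b) Volume: 1290 m³ = 1,290,000 L.
(b) Rise: 33,100 g / 1,290,000 L × 1000 = 25.66 mg/L.

(a) 1.16 kg; (b) 25.7 ppm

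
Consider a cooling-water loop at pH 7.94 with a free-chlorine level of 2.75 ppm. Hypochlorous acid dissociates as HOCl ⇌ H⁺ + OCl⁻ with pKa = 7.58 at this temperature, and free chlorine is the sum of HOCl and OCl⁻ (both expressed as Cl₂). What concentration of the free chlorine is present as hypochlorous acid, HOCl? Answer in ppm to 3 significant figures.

[OCl⁻]/[HOCl] = 10^(pH − pKa) = 10^(7.94 − 7.58) = 10^0.36 = 2.291.
Fraction as HOCl = 1 / (1 + 2.291) = 0.3039.
HOCl = 0.3039 × 2.75 ppm = 0.8356 ppm.

0.836 ppm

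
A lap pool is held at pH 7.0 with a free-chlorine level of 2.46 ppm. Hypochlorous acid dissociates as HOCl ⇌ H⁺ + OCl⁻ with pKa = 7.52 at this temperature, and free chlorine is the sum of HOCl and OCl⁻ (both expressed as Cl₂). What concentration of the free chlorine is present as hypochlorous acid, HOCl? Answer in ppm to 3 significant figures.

1.89 ppm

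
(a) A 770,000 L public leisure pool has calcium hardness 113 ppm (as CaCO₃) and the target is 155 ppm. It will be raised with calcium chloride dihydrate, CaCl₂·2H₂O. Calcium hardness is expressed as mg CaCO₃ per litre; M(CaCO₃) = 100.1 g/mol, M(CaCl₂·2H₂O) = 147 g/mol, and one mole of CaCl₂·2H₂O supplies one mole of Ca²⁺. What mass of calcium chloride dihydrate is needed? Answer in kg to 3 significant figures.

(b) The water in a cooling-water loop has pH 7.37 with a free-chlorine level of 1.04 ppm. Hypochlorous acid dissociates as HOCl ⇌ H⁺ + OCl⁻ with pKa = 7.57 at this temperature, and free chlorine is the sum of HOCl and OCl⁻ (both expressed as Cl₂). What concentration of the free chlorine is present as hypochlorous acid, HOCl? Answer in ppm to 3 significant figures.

(a) 47.5 kg; (b) 0.638 ppm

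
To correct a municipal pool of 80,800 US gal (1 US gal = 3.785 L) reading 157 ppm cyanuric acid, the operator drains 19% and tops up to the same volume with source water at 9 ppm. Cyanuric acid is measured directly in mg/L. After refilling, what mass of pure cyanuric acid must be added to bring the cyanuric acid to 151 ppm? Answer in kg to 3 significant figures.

Volume: 80,800 US gal × 3.785 L/gal = 305,828 L.
After draining 19% and refilling: 157 × 0.81 + 9 × 0.19 = 128.88 ppm.
Deficit to target: 151 − 128.88 = 22.12 mg/L.
Mass: 22.12 mg/L × 305,828 L = 6765 g cyanuric acid.

6.76 kg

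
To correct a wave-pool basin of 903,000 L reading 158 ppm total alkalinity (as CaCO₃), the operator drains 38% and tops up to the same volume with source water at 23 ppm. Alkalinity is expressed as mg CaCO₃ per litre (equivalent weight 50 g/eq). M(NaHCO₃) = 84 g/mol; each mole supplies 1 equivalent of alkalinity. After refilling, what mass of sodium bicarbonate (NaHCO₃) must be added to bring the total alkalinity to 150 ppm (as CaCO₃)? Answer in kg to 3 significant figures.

After draining 38% and refilling: 158 × 0.62 + 23 × 0.38 = 106.7 ppm.
Deficit to target: 150 − 106.7 = 43.3 mg/L.
As CaCO₃: 43.3 mg/L × 903,000 L = 39,100 g; ÷ 50 g/eq ÷ 1 = 782 mol NaHCO₃.
Mass: 782 × 84 = 65,690 g.

65.7 kg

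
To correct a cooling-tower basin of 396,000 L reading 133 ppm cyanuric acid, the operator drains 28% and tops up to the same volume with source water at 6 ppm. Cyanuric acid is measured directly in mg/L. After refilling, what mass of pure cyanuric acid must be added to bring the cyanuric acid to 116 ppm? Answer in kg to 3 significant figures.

7.35 kg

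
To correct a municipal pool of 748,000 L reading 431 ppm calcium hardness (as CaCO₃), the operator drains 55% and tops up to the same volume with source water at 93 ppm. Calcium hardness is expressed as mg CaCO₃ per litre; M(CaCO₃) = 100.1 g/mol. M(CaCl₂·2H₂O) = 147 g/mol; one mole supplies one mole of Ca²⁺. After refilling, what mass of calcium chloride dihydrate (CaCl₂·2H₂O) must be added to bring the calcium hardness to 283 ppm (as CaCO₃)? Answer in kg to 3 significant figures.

After draining 55% and refilling: 431 × 0.45 + 93 × 0.55 = 245.1 ppm.
Deficit to target: 283 − 245.1 = 37.9 mg/L.
As CaCO₃: 37.9 mg/L × 748,000 L = 28,350 g; ÷ 100.1 = 283.2 mol Ca²⁺.
Mass: 283.2 × 147 = 41,630 g.

41.6 kg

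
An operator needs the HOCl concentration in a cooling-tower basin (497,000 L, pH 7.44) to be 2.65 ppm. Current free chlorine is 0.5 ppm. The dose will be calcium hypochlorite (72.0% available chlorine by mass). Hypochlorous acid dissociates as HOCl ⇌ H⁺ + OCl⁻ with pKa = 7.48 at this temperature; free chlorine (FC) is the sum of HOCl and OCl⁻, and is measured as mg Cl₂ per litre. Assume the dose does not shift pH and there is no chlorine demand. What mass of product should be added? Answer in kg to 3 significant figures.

[OCl⁻]/[HOCl] = 10^(pH − pKa) = 10^(7.44 − 7.48) = 0.912; fraction as HOCl = 1/(1 + 0.912) = 0.523.
Free chlorine required for 2.65 ppm HOCl: 2.65 / 0.523 = 5.067 ppm.
FC to add: 5.067 − 0.5 = 4.567 mg/L as Cl₂.
Cl₂ equivalent: 4.567 mg/L × 497,000 L = 2270 g.
Product at 72.0% available Cl: 2270 / 0.72 = 3152 g.

3.15 kg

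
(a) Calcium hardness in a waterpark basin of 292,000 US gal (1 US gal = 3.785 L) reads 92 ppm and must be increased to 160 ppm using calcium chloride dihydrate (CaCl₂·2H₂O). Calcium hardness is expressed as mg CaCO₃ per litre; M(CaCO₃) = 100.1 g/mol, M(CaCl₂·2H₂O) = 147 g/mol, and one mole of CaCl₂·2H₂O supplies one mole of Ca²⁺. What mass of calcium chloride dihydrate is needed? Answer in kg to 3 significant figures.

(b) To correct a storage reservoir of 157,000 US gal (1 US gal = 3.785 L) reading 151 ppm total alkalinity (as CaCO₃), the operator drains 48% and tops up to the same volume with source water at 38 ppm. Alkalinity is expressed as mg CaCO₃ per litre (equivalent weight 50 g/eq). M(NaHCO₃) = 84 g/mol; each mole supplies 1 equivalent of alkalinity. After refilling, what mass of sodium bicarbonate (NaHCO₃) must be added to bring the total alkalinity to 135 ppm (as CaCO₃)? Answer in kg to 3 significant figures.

(a) 110 kg; (b) 38.2 kg

(a) Volume: 292,000 US gal × 3.785 L/gal = 1,105,220 L.
(a) Hardness to add: (160 − 92) = 68 mg/L as CaCO₃ × 1,105,220 L = 75,150 g as CaCO₃.
(a) Moles of Ca²⁺ (1 mol Ca²⁺ ≡ 1 mol CaCO₃): 75,150 / 100.1 g/mol = 750.8 mol.
(a) Mass of CaCl₂·2H₂O: 750.8 × 147 = 110,400 g.

(b) Volume: 157,000 US gal × 3.785 L/gal = 594,245 L.
(b) After draining 48% and refilling: 151 × 0.52 + 38 × 0.48 = 96.76 ppm.
(b) Deficit to target: 135 − 96.76 = 38.24 mg/L.
(b) As CaCO₃: 38.24 mg/L × 594,245 L = 22,720 g; ÷ 50 g/eq ÷ 1 = 454.5 mol NaHCO₃.
(b) Mass: 454.5 × 84 = 38,180 g.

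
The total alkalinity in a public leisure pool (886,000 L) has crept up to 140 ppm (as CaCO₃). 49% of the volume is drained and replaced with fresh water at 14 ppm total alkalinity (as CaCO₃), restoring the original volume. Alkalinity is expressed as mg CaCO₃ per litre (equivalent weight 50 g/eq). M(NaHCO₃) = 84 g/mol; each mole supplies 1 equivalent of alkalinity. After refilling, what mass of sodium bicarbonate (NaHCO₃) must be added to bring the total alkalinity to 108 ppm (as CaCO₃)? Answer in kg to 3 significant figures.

44.3 kg

After draining 49% and refilling: 140 × 0.51 + 14 × 0.49 = 78.26 ppm.
Deficit to target: 108 − 78.26 = 29.74 mg/L.
As CaCO₃: 29.74 mg/L × 886,000 L = 26,350 g; ÷ 50 g/eq ÷ 1 = 527 mol NaHCO₃.
Mass: 527 × 84 = 44,270 g.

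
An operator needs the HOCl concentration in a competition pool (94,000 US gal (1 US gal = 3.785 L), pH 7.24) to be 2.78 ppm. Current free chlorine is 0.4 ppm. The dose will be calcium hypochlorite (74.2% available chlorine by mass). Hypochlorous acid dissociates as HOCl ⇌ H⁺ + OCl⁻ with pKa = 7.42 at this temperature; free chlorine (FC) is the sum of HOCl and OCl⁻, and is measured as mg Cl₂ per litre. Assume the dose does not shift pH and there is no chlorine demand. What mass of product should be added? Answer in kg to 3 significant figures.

2.02 kg

Volume: 94,000 US gal × 3.785 L/gal = 355,790 L.
[OCl⁻]/[HOCl] = 10^(pH − pKa) = 10^(7.24 − 7.42) = 0.6607; fraction as HOCl = 1/(1 + 0.6607) = 0.6022.
Free chlorine required for 2.78 ppm HOCl: 2.78 / 0.6022 = 4.617 ppm.
FC to add: 4.617 − 0.4 = 4.217 mg/L as Cl₂.
Cl₂ equivalent: 4.217 mg/L × 355,790 L = 1500 g.
Product at 74.2% available Cl: 1500 / 0.742 = 2022 g.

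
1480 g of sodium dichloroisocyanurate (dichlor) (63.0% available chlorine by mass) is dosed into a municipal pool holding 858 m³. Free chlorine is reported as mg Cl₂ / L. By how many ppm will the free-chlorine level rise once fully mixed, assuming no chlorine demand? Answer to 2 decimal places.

1.09 ppm

Volume: 858 m³ = 858,000 L.
Available chlorine delivered: 1480 g × 0.63 = 932.4 g as Cl₂.
Concentration rise: 932.4 g / 858,000 L = 1.087 mg/L = 1.09 ppm.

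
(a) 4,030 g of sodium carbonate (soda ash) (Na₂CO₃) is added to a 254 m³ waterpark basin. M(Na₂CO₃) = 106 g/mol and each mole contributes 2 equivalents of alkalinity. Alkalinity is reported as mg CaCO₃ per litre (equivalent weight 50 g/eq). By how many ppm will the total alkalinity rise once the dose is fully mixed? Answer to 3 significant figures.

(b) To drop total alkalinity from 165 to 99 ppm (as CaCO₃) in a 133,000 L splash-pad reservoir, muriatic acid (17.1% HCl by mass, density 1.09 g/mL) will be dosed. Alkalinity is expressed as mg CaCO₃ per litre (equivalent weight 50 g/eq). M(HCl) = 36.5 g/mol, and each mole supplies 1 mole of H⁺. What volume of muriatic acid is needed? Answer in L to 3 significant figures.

(a) 15.0 ppm; (b) 34.4 L

(a) Volume: 254 m³ = 254,000 L.
(a) Moles of Na₂CO₃: 4,030 g ÷ 106 g/mol = 38.02 mol → 76.04 eq of alkalinity.
(a) As CaCO₃: 76.04 eq × 50 g/eq = 3802 g.
(a) Rise: 3802 g / 254,000 L × 1000 = 14.97 mg/L.

(b) Alkalinity to neutralize: (165 − 99) = 66 mg/L as CaCO₃ × 133,000 L = 8778 g as CaCO₃.
(b) Equivalents of H⁺ required: 8778 ÷ 50 g/eq = 175.6 eq = 175.6 mol HCl.
(b) Mass of HCl: 175.6 × 36.5 = 6408 g.
(b) Mass of 17.1% solution: 6408 / 0.171 = 37,470 g.
(b) Volume: 37,470 g ÷ 1.09 g/mL = 34,380 mL.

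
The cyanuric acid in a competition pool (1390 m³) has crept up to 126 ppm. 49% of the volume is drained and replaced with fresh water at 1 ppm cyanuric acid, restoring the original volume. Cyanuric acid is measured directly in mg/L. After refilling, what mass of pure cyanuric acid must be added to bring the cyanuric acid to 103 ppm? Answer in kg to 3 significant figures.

Volume: 1390 m³ = 1,390,000 L.
After draining 49% and refilling: 126 × 0.51 + 1 × 0.49 = 64.75 ppm.
Deficit to target: 103 − 64.75 = 38.25 mg/L.
Mass: 38.25 mg/L × 1,390,000 L = 53,170 g cyanuric acid.

53.2 kg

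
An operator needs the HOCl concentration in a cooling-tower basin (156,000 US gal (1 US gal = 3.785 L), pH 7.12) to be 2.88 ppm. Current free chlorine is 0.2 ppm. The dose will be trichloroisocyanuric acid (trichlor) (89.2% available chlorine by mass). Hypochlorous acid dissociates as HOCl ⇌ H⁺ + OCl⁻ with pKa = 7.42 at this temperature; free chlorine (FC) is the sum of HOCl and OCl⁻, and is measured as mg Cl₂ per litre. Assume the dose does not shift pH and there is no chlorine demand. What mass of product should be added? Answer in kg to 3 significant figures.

Volume: 156,000 US gal × 3.785 L/gal = 590,460 L.
[OCl⁻]/[HOCl] = 10^(pH − pKa) = 10^(7.12 − 7.42) = 0.5012; fraction as HOCl = 1/(1 + 0.5012) = 0.6661.
Free chlorine required for 2.88 ppm HOCl: 2.88 / 0.6661 = 4.323 ppm.
FC to add: 4.323 − 0.2 = 4.123 mg/L as Cl₂.
Cl₂ equivalent: 4.123 mg/L × 590,460 L = 2435 g.
Product at 89.2% available Cl: 2435 / 0.892 = 2730 g.

2.73 kg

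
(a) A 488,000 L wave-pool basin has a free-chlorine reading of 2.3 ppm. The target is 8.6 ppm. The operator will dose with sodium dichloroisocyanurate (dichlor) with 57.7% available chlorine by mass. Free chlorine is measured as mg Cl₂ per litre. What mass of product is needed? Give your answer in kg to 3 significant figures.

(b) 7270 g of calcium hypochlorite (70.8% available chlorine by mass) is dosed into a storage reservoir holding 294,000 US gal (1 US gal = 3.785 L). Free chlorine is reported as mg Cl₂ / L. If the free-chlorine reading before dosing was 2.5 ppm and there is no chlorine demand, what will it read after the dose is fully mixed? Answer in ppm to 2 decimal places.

(a) 5.33 kg; (b) 7.13 ppm

(a) Chlorine deficit: 8.6 − 2.3 = 6.3 ppm = 6.3 mg/L as Cl₂.
(a) Cl₂ equivalent needed: 6.3 mg/L × 488,000 L = 3,074,000 mg = 3074 g.
(a) Product at 57.7% available chlorine: 3074 / 0.577 = 5328 g.

(b) Volume: 294,000 US gal × 3.785 L/gal = 1,112,790 L.
(b) Available chlorine delivered: 7270 g × 0.708 = 5147 g as Cl₂.
(b) Concentration rise: 5147 g / 1,112,790 L = 4.625 mg/L = 4.63 ppm.
(b) Final FC: 2.5 + 4.63 = 7.13 ppm.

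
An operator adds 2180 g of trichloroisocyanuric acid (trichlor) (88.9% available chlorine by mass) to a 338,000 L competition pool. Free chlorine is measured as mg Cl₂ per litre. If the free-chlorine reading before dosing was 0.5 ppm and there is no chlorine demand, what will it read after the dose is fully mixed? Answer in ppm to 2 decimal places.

6.23 ppm

Available chlorine delivered: 2180 g × 0.889 = 1938 g as Cl₂.
Concentration rise: 1938 g / 338,000 L = 5.734 mg/L = 5.73 ppm.
Final FC: 0.5 + 5.73 = 6.23 ppm.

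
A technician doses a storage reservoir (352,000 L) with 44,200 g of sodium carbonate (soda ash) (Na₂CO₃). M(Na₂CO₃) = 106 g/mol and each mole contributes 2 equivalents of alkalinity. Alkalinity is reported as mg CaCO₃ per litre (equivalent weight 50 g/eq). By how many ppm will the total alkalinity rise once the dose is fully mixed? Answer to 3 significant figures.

Moles of Na₂CO₃: 44,200 g ÷ 106 g/mol = 417 mol → 834 eq of alkalinity.
As CaCO₃: 834 eq × 50 g/eq = 41,700 g.
Rise: 41,700 g / 352,000 L × 1000 = 118.5 mg/L.

118 ppm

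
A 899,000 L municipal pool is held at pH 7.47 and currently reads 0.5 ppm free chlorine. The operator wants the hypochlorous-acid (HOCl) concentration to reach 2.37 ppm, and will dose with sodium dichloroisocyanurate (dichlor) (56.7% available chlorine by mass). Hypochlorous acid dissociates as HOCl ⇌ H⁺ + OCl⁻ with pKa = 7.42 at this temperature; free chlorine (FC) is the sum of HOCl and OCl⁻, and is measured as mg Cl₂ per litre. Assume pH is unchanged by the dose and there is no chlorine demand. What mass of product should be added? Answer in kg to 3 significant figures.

[OCl⁻]/[HOCl] = 10^(pH − pKa) = 10^(7.47 − 7.42) = 1.122; fraction as HOCl = 1/(1 + 1.122) = 0.4712.
Free chlorine required for 2.37 ppm HOCl: 2.37 / 0.4712 = 5.029 ppm.
FC to add: 5.029 − 0.5 = 4.529 mg/L as Cl₂.
Cl₂ equivalent: 4.529 mg/L × 899,000 L = 4072 g.
Product at 56.7% available Cl: 4072 / 0.567 = 7181 g.

7.18 kg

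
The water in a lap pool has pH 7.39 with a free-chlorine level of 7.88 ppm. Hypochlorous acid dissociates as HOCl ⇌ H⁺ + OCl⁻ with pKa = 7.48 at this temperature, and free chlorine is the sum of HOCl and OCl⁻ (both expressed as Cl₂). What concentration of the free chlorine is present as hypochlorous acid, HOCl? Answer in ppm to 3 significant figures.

4.35 ppm

[OCl⁻]/[HOCl] = 10^(pH − pKa) = 10^(7.39 − 7.48) = 10^-0.09 = 0.8128.
Fraction as HOCl = 1 / (1 + 0.8128) = 0.5516.
HOCl = 0.5516 × 7.88 ppm = 4.347 ppm.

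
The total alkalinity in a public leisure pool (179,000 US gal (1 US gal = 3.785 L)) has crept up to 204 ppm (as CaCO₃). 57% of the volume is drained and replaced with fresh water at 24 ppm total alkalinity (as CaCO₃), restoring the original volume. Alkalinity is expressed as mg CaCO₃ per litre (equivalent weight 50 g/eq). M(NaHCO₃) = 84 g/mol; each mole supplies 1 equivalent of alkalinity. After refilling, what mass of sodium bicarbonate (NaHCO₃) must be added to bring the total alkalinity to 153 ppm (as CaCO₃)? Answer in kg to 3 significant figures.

58.7 kg

Volume: 179,000 US gal × 3.785 L/gal = 677,515 L.
After draining 57% and refilling: 204 × 0.43 + 24 × 0.57 = 101.4 ppm.
Deficit to target: 153 − 101.4 = 51.6 mg/L.
As CaCO₃: 51.6 mg/L × 677,515 L = 34,960 g; ÷ 50 g/eq ÷ 1 = 699.2 mol NaHCO₃.
Mass: 699.2 × 84 = 58,730 g.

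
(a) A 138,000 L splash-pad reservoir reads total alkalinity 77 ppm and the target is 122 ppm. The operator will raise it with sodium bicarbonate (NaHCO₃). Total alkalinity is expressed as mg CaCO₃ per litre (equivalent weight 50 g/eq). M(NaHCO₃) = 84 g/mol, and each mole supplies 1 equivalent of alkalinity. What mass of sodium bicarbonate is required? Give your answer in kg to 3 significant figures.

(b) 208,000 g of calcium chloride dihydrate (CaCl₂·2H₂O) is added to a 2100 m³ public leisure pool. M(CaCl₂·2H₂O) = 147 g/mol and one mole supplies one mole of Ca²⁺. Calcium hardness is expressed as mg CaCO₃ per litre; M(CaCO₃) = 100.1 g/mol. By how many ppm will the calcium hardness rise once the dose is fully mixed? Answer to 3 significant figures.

(a) Alkalinity to add: (122 − 77) = 45 mg/L as CaCO₃ × 138,000 L = 6210 g as CaCO₃.
(a) Equivalents: 6210 g ÷ 50 g/eq = 124.2 eq.
(a) NaHCO₃ supplies 1 eq per mole → 124.2 mol.
(a) Mass: 124.2 mol × 84 g/mol = 10,430 g.

(b) Volume: 2100 m³ = 2,100,000 L.
(b) Moles of Ca²⁺: 208,000 g ÷ 147 g/mol = 1415 mol.
(b) As CaCO₃: 1415 mol × 100.1 g/mol = 141,600 g.
(b) Rise: 141,600 g / 2,100,000 L × 1000 = 67.45 mg/L.

(a) 10.4 kg; (b) 67.4 ppm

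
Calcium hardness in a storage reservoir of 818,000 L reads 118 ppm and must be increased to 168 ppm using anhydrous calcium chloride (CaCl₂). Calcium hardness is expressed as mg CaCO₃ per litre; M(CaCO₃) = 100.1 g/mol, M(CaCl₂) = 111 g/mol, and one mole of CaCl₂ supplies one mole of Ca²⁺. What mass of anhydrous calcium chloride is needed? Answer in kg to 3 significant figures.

Hardness to add: (168 − 118) = 50 mg/L as CaCO₃ × 818,000 L = 40,900 g as CaCO₃.
Moles of Ca²⁺ (1 mol Ca²⁺ ≡ 1 mol CaCO₃): 40,900 / 100.1 g/mol = 408.6 mol.
Mass of CaCl₂: 408.6 × 111 = 45,350 g.

45.4 kg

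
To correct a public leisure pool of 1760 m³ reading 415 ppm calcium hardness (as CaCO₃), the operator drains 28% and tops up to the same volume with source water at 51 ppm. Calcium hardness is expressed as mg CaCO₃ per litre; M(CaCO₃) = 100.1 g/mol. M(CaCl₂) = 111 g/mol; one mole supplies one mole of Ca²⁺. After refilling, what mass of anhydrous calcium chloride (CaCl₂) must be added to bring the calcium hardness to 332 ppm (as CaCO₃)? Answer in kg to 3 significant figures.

36.9 kg

Volume: 1760 m³ = 1,760,000 L.
After draining 28% and refilling: 415 × 0.72 + 51 × 0.28 = 313.08 ppm.
Deficit to target: 332 − 313.08 = 18.92 mg/L.
As CaCO₃: 18.92 mg/L × 1,760,000 L = 33,300 g; ÷ 100.1 = 332.7 mol Ca²⁺.
Mass: 332.7 × 111 = 36,930 g.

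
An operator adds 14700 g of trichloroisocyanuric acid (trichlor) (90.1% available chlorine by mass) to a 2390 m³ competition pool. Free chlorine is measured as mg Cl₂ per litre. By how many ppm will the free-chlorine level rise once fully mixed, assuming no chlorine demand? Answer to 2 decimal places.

5.54 ppm

Volume: 2390 m³ = 2,390,000 L.
Available chlorine delivered: 14,700 g × 0.901 = 13,240 g as Cl₂.
Concentration rise: 13,240 g / 2,390,000 L = 5.542 mg/L = 5.54 ppm.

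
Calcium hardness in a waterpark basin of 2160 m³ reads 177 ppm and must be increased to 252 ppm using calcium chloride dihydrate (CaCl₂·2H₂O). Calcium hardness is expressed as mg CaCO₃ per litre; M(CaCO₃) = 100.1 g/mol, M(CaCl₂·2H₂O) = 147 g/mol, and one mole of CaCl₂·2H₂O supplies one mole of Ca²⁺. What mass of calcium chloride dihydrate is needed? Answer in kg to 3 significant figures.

238 kg

Volume: 2160 m³ = 2,160,000 L.
Hardness to add: (252 − 177) = 75 mg/L as CaCO₃ × 2,160,000 L = 162,000 g as CaCO₃.
Moles of Ca²⁺ (1 mol Ca²⁺ ≡ 1 mol CaCO₃): 162,000 / 100.1 g/mol = 1618 mol.
Mass of CaCl₂·2H₂O: 1618 × 147 = 237,900 g.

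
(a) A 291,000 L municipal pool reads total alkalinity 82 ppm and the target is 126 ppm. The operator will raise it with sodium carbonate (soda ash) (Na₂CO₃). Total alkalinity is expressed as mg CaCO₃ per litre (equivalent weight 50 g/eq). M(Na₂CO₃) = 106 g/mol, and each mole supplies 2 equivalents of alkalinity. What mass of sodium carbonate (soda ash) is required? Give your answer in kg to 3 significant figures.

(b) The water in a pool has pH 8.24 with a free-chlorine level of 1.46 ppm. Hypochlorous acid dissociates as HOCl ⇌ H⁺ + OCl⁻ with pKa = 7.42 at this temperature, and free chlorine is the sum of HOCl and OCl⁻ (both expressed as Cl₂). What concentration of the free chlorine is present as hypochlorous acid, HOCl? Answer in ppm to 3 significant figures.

(a) Alkalinity to add: (126 − 82) = 44 mg/L as CaCO₃ × 291,000 L = 12,800 g as CaCO₃.
(a) Equivalents: 12,800 g ÷ 50 g/eq = 256.1 eq.
(a) Each mole of Na₂CO₃ supplies 2 eq, so 256.1 / 2 = 128 mol.
(a) Mass: 128 mol × 106 g/mol = 13,570 g.

(b) [OCl⁻]/[HOCl] = 10^(pH − pKa) = 10^(8.24 − 7.42) = 10^0.82 = 6.607.
(b) Fraction as HOCl = 1 / (1 + 6.607) = 0.1315.
(b) HOCl = 0.1315 × 1.46 ppm = 0.1919 ppm.

(a) 13.6 kg; (b) 0.192 ppm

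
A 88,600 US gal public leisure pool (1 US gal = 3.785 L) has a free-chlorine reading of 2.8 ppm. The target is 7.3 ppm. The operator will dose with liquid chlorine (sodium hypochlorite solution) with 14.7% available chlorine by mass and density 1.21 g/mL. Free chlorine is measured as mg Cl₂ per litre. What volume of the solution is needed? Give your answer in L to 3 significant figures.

Volume: 88,600 US gal × 3.785 L/gal = 335,351 L.
Chlorine deficit: 7.3 − 2.8 = 4.5 ppm = 4.5 mg/L as Cl₂.
Cl₂ equivalent needed: 4.5 mg/L × 335,351 L = 1,509,000 mg = 1509 g.
Product at 14.7% available chlorine: 1509 / 0.147 = 10,270 g.
Volume at density 1.21 g/mL: 10,270 g ÷ 1.21 g/mL = 8484 mL.

8.48 L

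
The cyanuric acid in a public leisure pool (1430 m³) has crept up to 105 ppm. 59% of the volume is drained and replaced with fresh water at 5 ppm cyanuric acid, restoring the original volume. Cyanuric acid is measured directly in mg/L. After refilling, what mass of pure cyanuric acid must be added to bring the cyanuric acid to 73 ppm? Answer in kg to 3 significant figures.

Volume: 1430 m³ = 1,430,000 L.
After draining 59% and refilling: 105 × 0.41 + 5 × 0.59 = 46 ppm.
Deficit to target: 73 − 46 = 27 mg/L.
Mass: 27 mg/L × 1,430,000 L = 38,610 g cyanuric acid.

38.6 kg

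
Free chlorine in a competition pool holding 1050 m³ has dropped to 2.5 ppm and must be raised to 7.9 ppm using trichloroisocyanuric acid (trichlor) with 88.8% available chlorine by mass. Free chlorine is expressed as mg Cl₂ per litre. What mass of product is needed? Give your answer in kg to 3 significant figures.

Volume: 1050 m³ = 1,050,000 L.
Chlorine deficit: 7.9 − 2.5 = 5.4 ppm = 5.4 mg/L as Cl₂.
Cl₂ equivalent needed: 5.4 mg/L × 1,050,000 L = 5,670,000 mg = 5670 g.
Product at 88.8% available chlorine: 5670 / 0.888 = 6385 g.

6.39 kg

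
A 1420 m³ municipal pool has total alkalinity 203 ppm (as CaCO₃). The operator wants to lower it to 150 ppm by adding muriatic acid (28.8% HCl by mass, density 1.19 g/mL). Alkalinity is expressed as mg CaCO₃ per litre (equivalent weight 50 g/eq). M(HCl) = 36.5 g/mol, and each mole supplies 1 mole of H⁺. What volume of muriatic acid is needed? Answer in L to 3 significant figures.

160 L

Volume: 1420 m³ = 1,420,000 L.
Alkalinity to neutralize: (203 − 150) = 53 mg/L as CaCO₃ × 1,420,000 L = 75,260 g as CaCO₃.
Equivalents of H⁺ required: 75,260 ÷ 50 g/eq = 1505 eq = 1505 mol HCl.
Mass of HCl: 1505 × 36.5 = 54,940 g.
Mass of 28.8% solution: 54,940 / 0.288 = 190,800 g.
Volume: 190,800 g ÷ 1.19 g/mL = 160,300 mL.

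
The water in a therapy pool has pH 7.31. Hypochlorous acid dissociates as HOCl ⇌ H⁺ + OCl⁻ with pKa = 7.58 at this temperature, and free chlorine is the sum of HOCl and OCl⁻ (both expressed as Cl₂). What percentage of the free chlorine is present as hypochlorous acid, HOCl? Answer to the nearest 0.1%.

[OCl⁻]/[HOCl] = 10^(pH − pKa) = 10^(7.31 − 7.58) = 10^-0.27 = 0.537.
Fraction as HOCl = 1 / (1 + 0.537) = 0.6506.

65.1%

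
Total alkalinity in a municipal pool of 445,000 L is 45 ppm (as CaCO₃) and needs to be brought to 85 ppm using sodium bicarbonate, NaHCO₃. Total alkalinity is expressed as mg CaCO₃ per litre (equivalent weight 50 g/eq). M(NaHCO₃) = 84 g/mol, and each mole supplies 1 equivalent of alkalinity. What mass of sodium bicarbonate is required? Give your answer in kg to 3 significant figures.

29.9 kg

Alkalinity to add: (85 − 45) = 40 mg/L as CaCO₃ × 445,000 L = 17,800 g as CaCO₃.
Equivalents: 17,800 g ÷ 50 g/eq = 356 eq.
NaHCO₃ supplies 1 eq per mole → 356 mol.
Mass: 356 mol × 84 g/mol = 29,900 g.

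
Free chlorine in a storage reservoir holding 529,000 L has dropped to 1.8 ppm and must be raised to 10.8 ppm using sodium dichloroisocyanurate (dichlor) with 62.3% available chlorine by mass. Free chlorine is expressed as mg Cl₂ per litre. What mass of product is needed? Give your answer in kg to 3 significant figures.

Chlorine deficit: 10.8 − 1.8 = 9 ppm = 9 mg/L as Cl₂.
Cl₂ equivalent needed: 9 mg/L × 529,000 L = 4,761,000 mg = 4761 g.
Product at 62.3% available chlorine: 4761 / 0.623 = 7642 g.

7.64 kg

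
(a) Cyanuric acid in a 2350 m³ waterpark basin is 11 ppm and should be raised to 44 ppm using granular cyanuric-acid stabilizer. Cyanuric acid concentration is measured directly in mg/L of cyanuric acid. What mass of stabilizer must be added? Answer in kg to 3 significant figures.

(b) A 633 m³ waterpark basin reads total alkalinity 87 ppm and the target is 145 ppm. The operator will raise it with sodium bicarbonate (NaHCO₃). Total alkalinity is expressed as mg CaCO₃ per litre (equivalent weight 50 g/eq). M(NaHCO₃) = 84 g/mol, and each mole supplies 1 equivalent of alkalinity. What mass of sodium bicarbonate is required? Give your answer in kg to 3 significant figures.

(a) Volume: 2350 m³ = 2,350,000 L.
(a) CYA to add: (44 − 11) = 33 mg/L × 2,350,000 L = 77,550 g cyanuric acid.

(b) Volume: 633 m³ = 633,000 L.
(b) Alkalinity to add: (145 − 87) = 58 mg/L as CaCO₃ × 633,000 L = 36,710 g as CaCO₃.
(b) Equivalents: 36,710 g ÷ 50 g/eq = 734.3 eq.
(b) NaHCO₃ supplies 1 eq per mole → 734.3 mol.
(b) Mass: 734.3 mol × 84 g/mol = 61,680 g.

(a) 77.5 kg; (b) 61.7 kg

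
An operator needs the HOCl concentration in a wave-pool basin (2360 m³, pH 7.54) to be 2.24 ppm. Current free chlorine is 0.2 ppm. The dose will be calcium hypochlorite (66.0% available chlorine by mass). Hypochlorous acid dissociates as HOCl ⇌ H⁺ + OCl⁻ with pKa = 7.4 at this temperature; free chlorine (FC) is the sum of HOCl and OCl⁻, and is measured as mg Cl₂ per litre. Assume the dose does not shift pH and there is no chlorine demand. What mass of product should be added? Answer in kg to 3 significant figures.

18.4 kg

Volume: 2360 m³ = 2,360,000 L.
[OCl⁻]/[HOCl] = 10^(pH − pKa) = 10^(7.54 − 7.4) = 1.38; fraction as HOCl = 1/(1 + 1.38) = 0.4201.
Free chlorine required for 2.24 ppm HOCl: 2.24 / 0.4201 = 5.332 ppm.
FC to add: 5.332 − 0.2 = 5.132 mg/L as Cl₂.
Cl₂ equivalent: 5.132 mg/L × 2,360,000 L = 12,110 g.
Product at 66.0% available Cl: 12,110 / 0.66 = 18,350 g.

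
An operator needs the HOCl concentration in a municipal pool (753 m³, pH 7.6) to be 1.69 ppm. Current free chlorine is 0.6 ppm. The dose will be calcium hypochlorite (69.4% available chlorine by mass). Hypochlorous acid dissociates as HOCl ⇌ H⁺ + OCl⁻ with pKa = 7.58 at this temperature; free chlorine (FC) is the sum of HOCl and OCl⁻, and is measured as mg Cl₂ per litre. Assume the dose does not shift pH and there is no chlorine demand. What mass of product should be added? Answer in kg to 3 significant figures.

3.10 kg

Volume: 753 m³ = 753,000 L.
[OCl⁻]/[HOCl] = 10^(pH − pKa) = 10^(7.6 − 7.58) = 1.047; fraction as HOCl = 1/(1 + 1.047) = 0.4885.
Free chlorine required for 1.69 ppm HOCl: 1.69 / 0.4885 = 3.46 ppm.
FC to add: 3.46 − 0.6 = 2.86 mg/L as Cl₂.
Cl₂ equivalent: 2.86 mg/L × 753,000 L = 2153 g.
Product at 69.4% available Cl: 2153 / 0.694 = 3103 g.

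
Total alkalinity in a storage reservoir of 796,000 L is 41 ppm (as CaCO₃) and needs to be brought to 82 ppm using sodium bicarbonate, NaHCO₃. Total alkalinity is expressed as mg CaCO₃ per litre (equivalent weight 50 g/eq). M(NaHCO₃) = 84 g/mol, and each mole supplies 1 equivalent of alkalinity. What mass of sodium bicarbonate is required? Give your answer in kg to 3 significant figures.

Alkalinity to add: (82 − 41) = 41 mg/L as CaCO₃ × 796,000 L = 32,640 g as CaCO₃.
Equivalents: 32,640 g ÷ 50 g/eq = 652.7 eq.
NaHCO₃ supplies 1 eq per mole → 652.7 mol.
Mass: 652.7 mol × 84 g/mol = 54,830 g.

54.8 kg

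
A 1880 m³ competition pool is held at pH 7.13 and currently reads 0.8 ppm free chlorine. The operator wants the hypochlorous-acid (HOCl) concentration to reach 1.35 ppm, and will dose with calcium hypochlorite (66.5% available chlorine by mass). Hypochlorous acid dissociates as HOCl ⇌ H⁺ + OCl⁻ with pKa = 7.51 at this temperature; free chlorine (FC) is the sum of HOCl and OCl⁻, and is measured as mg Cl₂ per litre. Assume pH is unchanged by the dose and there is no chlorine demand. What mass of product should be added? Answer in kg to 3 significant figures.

3.15 kg

Volume: 1880 m³ = 1,880,000 L.
[OCl⁻]/[HOCl] = 10^(pH − pKa) = 10^(7.13 − 7.51) = 0.4169; fraction as HOCl = 1/(1 + 0.4169) = 0.7058.
Free chlorine required for 1.35 ppm HOCl: 1.35 / 0.7058 = 1.913 ppm.
FC to add: 1.913 − 0.8 = 1.113 mg/L as Cl₂.
Cl₂ equivalent: 1.113 mg/L × 1,880,000 L = 2092 g.
Product at 66.5% available Cl: 2092 / 0.665 = 3146 g.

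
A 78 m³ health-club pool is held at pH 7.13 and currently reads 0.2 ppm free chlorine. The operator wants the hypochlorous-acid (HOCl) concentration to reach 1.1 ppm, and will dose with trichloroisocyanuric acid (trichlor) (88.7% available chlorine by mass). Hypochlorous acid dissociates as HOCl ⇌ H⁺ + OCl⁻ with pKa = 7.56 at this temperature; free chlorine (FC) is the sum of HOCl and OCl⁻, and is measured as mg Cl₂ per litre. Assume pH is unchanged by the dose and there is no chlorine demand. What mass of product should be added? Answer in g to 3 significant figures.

115 g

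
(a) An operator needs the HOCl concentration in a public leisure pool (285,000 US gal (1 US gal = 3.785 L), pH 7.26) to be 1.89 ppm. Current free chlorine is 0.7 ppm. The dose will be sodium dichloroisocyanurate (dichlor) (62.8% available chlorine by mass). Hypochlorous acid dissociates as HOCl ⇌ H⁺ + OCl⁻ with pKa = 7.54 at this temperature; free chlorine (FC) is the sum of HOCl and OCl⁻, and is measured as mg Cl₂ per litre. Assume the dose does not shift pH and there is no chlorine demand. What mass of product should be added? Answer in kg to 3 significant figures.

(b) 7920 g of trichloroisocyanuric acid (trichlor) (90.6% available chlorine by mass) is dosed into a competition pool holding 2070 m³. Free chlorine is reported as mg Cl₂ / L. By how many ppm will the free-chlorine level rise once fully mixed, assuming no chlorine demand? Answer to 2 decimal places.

(a) 3.75 kg; (b) 3.47 ppm

(a) Volume: 285,000 US gal × 3.785 L/gal = 1,078,725 L.
(a) [OCl⁻]/[HOCl] = 10^(pH − pKa) = 10^(7.26 − 7.54) = 0.5248; fraction as HOCl = 1/(1 + 0.5248) = 0.6558.
(a) Free chlorine required for 1.89 ppm HOCl: 1.89 / 0.6558 = 2.882 ppm.
(a) FC to add: 2.882 − 0.7 = 2.182 mg/L as Cl₂.
(a) Cl₂ equivalent: 2.182 mg/L × 1,078,725 L = 2354 g.
(a) Product at 62.8% available Cl: 2354 / 0.628 = 3748 g.

(b) Volume: 2070 m³ = 2,070,000 L.
(b) Available chlorine delivered: 7920 g × 0.906 = 7176 g as Cl₂.
(b) Concentration rise: 7176 g / 2,070,000 L = 3.466 mg/L = 3.47 ppm.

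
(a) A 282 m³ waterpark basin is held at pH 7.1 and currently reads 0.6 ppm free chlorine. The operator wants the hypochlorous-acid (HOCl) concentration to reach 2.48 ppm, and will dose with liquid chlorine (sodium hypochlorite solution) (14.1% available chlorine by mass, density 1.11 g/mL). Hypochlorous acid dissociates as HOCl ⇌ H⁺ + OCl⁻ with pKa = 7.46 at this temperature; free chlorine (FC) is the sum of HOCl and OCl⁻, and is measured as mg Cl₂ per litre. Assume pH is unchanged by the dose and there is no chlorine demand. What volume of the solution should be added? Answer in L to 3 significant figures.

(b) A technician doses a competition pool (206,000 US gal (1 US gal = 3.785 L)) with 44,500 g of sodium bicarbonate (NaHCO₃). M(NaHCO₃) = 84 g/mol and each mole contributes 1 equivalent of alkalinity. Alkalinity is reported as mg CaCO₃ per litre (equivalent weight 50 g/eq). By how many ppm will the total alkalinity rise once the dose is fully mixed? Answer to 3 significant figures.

(a) 5.34 L; (b) 34.0 ppm

(a) Volume: 282 m³ = 282,000 L.
(a) [OCl⁻]/[HOCl] = 10^(pH − pKa) = 10^(7.1 − 7.46) = 0.4365; fraction as HOCl = 1/(1 + 0.4365) = 0.6961.
(a) Free chlorine required for 2.48 ppm HOCl: 2.48 / 0.6961 = 3.563 ppm.
(a) FC to add: 3.563 − 0.6 = 2.963 mg/L as Cl₂.
(a) Cl₂ equivalent: 2.963 mg/L × 282,000 L = 835.4 g.
(a) Product at 14.1% available Cl: 835.4 / 0.141 = 5925 g.
(a) Volume: 5925 g ÷ 1.11 g/mL = 5338 mL.

(b) Volume: 206,000 US gal × 3.785 L/gal = 779,710 L.
(b) Moles of NaHCO₃: 44,500 g ÷ 84 g/mol = 529.8 mol → 529.8 eq of alkalinity.
(b) As CaCO₃: 529.8 eq × 50 g/eq = 26,490 g.
(b) Rise: 26,490 g / 779,710 L × 1000 = 33.97 mg/L.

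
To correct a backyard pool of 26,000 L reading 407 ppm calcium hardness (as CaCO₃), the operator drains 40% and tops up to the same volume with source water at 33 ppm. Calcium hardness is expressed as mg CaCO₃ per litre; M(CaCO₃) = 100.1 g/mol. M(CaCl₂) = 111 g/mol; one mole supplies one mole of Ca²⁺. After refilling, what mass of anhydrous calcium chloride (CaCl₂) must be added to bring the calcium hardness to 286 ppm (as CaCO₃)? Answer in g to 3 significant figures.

825 g

After draining 40% and refilling: 407 × 0.60 + 33 × 0.40 = 257.4 ppm.
Deficit to target: 286 − 257.4 = 28.6 mg/L.
As CaCO₃: 28.6 mg/L × 26,000 L = 743.6 g; ÷ 100.1 = 7.429 mol Ca²⁺.
Mass: 7.429 × 111 = 824.6 g.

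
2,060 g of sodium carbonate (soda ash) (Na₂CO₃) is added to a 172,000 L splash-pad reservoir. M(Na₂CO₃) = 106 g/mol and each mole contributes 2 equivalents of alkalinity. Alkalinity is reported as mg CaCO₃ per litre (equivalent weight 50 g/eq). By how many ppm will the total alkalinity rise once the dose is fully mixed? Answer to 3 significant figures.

Moles of Na₂CO₃: 2,060 g ÷ 106 g/mol = 19.43 mol → 38.87 eq of alkalinity.
As CaCO₃: 38.87 eq × 50 g/eq = 1943 g.
Rise: 1943 g / 172,000 L × 1000 = 11.3 mg/L.

11.3 ppm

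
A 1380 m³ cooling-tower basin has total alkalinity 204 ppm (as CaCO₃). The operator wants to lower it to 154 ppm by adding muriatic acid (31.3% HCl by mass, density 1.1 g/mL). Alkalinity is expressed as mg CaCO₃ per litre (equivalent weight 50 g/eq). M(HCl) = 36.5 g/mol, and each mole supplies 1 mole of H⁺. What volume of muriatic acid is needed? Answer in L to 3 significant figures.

146 L

Volume: 1380 m³ = 1,380,000 L.
Alkalinity to neutralize: (204 − 154) = 50 mg/L as CaCO₃ × 1,380,000 L = 69,000 g as CaCO₃.
Equivalents of H⁺ required: 69,000 ÷ 50 g/eq = 1380 eq = 1380 mol HCl.
Mass of HCl: 1380 × 36.5 = 50,370 g.
Mass of 31.3% solution: 50,370 / 0.313 = 160,900 g.
Volume: 160,900 g ÷ 1.1 g/mL = 146,300 mL.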